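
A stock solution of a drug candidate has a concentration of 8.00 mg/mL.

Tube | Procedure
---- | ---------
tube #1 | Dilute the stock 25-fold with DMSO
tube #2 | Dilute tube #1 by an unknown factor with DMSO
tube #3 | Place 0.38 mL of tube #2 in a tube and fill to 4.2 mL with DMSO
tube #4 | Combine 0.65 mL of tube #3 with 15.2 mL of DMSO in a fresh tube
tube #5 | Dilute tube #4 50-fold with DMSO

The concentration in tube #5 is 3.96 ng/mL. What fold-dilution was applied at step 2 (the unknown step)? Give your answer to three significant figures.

Step 1: 25-fold → factor 25
Step 2: unknown factor x
Step 3: 0.38 mL brought to 4.2 mL → factor 4.2/0.38 = 11.053
Step 4: 0.65 mL + 15.2 mL = 15.85 mL total → factor 15.85/0.65 = 24.385
Step 5: 50-fold → factor 50
Product of known-step factors = 3.3689 × 10^5
Overall factor = 8.00 mg/mL / (3.96 ng/mL) = 2.0202 × 10^6
x = 2.0202 × 10^6 / 3.3689 × 10^5 = 6.00

6.00-fold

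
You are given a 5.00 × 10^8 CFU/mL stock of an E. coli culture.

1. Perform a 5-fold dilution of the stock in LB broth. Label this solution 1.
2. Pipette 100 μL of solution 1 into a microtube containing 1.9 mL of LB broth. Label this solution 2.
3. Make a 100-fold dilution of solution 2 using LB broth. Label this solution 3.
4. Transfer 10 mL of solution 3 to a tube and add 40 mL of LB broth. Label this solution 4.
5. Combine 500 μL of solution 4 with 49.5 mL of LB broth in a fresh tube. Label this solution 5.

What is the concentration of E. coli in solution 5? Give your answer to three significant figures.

Step 1: 5-fold → factor 5
Step 2: 100 μL + 1.9 mL = 2000 μL total → factor 2000/100 = 20
Step 3: 100-fold → factor 100
Step 4: 10 mL + 40 mL = 50 mL total → factor 50/10 = 5
Step 5: 500 μL + 49.5 mL = 50000 μL total → factor 50000/500 = 100
Overall dilution factor = 5 × 20 × 100 × 5 × 100 = 5 × 10^6
Final = 5.00 × 10^8 CFU/mL / 5 × 10^6 = 100 CFU/mL

100 CFU/mL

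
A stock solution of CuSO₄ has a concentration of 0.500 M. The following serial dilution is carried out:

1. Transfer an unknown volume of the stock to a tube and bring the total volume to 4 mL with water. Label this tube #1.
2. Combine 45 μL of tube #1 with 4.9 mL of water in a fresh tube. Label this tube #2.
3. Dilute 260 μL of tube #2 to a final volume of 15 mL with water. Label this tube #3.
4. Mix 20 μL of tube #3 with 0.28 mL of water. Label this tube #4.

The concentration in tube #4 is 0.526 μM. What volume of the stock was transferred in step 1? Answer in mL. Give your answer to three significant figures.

Step 1: v brought to 4 mL → factor = 4 mL/v
Step 2: 45 μL + 4.9 mL = 4945 μL total → factor 4945/45 = 109.89
Step 3: 260 μL brought to 15 mL → factor 15000/260 = 57.692
Step 4: 20 μL + 0.28 mL = 300 μL total → factor 300/20 = 15
Product of known-step factors = 95096
Overall factor = 0.500 M / (0.526 μM) = 9.5057 × 10^5
Step-1 factor = 9.5057 × 10^5 / 95096 = 9.9959
v = 4 mL / 9.9959 = 0.400 mL

0.400 mL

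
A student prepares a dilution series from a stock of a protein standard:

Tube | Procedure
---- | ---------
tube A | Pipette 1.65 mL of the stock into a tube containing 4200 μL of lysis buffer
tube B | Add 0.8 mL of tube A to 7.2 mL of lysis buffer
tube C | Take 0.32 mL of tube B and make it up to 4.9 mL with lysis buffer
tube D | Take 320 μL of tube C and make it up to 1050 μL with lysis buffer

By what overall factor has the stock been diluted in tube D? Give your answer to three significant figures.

1.78 × 10^3

Step 1: 1.65 mL + 4200 μL = 5.85 mL total → factor 5.85/1.65 = 3.5455
Step 2: 0.8 mL + 7.2 mL = 8 mL total → factor 8/0.8 = 10
Step 3: 0.32 mL brought to 4.9 mL → factor 4.9/0.32 = 15.312
Step 4: 320 μL brought to 1050 μL → factor 1050/320 = 3.2812
Overall dilution factor = 3.5455 × 10 × 15.312 × 3.2812 = 1781.4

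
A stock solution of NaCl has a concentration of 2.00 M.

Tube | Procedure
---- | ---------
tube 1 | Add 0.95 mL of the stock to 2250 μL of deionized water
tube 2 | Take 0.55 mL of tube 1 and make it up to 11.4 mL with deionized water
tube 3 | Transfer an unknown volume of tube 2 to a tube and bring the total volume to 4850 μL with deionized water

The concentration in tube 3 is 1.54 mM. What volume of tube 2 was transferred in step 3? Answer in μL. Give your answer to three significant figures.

Step 1: 0.95 mL + 2250 μL = 3.2 mL total → factor 3.2/0.95 = 3.3684
Step 2: 0.55 mL brought to 11.4 mL → factor 11.4/0.55 = 20.727
Step 3: v brought to 4850 μL → factor = 4850 μL/v
Product of known-step factors = 69.818
Overall factor = 2.00 M / (1.54 mM) = 1298.7
Step-3 factor = 1298.7 / 69.818 = 18.601
v = 4850 μL / 18.601 = 261 μL

261 μL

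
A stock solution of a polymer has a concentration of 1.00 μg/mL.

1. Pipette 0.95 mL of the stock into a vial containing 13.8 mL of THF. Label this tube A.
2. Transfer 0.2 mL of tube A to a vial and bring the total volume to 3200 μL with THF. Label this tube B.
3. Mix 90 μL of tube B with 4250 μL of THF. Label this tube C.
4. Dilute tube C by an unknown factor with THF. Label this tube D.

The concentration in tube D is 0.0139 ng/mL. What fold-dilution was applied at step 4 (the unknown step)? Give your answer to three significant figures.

6.01-fold

Step 1: 0.95 mL + 13.8 mL = 14.75 mL total → factor 14.75/0.95 = 15.526
Step 2: 0.2 mL brought to 3200 μL → factor 3.2/0.2 = 16
Step 3: 90 μL + 4250 μL = 4340 μL total → factor 4340/90 = 48.222
Step 4: unknown factor x
Product of known-step factors = 11979
Overall factor = 1.00 μg/mL / (0.0139 ng/mL) = 71942
x = 71942 / 11979 = 6.01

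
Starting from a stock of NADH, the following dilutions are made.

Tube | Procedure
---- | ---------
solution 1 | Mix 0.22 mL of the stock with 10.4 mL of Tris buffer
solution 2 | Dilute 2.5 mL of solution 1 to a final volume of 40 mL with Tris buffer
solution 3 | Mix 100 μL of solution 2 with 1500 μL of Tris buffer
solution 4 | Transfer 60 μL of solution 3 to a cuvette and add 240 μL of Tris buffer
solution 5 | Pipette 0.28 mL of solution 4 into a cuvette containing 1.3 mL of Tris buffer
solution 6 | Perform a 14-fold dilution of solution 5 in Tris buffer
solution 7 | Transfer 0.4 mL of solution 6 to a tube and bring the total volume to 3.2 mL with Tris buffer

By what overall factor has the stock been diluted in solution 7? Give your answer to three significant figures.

Step 1: 0.22 mL + 10.4 mL = 10.62 mL total → factor 10.62/0.22 = 48.273
Step 2: 2.5 mL brought to 40 mL → factor 40/2.5 = 16
Step 3: 100 μL + 1500 μL = 1600 μL total → factor 1600/100 = 16
Step 4: 60 μL + 240 μL = 300 μL total → factor 300/60 = 5
Step 5: 0.28 mL + 1.3 mL = 1.58 mL total → factor 1.58/0.28 = 5.6429
Step 6: 14-fold → factor 14
Step 7: 0.4 mL brought to 3.2 mL → factor 3.2/0.4 = 8
Overall dilution factor = 48.273 × 16 × 16 × 5 × 5.6429 × 14 × 8 = 3.9051 × 10^7

3.91 × 10^7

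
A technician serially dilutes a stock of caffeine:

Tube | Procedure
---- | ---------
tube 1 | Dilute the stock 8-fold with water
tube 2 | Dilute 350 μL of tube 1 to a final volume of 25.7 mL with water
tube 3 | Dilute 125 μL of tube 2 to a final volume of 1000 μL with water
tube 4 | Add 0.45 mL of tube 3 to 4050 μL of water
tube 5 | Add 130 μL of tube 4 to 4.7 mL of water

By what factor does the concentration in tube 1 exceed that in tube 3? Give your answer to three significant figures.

Step 1: 8-fold → factor 8
Step 2: 350 μL brought to 25.7 mL → factor 25700/350 = 73.429
Step 3: 125 μL brought to 1000 μL → factor 1000/125 = 8
Dilution factor to tube 1 = 8; to tube 3 = 4699.4
[tube 1]/[tube 3] = (factor to tube 3)/(factor to tube 1) = 4699.4/8 = 587

587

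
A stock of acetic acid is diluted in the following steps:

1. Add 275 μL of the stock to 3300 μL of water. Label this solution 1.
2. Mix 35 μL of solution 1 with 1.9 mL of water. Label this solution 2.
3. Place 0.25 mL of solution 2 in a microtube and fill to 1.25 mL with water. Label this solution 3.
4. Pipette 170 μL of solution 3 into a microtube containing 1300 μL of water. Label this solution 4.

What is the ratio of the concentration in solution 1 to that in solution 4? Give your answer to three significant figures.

2.39 × 10^3

Step 1: 275 μL + 3300 μL = 3575 μL total → factor 3575/275 = 13
Step 2: 35 μL + 1.9 mL = 1935 μL total → factor 1935/35 = 55.286
Step 3: 0.25 mL brought to 1.25 mL → factor 1.25/0.25 = 5
Step 4: 170 μL + 1300 μL = 1470 μL total → factor 1470/170 = 8.6471
Dilution factor to solution 1 = 13; to solution 4 = 31074
[solution 1]/[solution 4] = (factor to solution 4)/(factor to solution 1) = 31074/13 = 2.39 × 10^3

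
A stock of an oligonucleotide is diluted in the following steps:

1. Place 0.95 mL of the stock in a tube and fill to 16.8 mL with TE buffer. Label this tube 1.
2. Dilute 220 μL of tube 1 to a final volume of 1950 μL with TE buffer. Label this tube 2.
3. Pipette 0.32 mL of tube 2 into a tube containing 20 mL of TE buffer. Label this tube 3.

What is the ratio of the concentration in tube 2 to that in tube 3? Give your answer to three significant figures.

63.5

Step 1: 0.95 mL brought to 16.8 mL → factor 16.8/0.95 = 17.684
Step 2: 220 μL brought to 1950 μL → factor 1950/220 = 8.8636
Step 3: 0.32 mL + 20 mL = 20.32 mL total → factor 20.32/0.32 = 63.5
Dilution factor to tube 2 = 156.75; to tube 3 = 9953.4
[tube 2]/[tube 3] = (factor to tube 3)/(factor to tube 2) = 9953.4/156.75 = 63.5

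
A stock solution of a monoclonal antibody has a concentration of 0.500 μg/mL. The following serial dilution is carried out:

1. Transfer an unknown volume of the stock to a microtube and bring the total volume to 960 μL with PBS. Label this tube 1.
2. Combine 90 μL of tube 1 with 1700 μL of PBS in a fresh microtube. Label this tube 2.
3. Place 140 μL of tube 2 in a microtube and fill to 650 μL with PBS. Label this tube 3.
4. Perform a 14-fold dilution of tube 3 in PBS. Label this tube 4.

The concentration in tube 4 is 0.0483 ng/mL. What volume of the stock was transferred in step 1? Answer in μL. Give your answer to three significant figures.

120 μL

Step 1: v brought to 960 μL → factor = 960 μL/v
Step 2: 90 μL + 1700 μL = 1790 μL total → factor 1790/90 = 19.889
Step 3: 140 μL brought to 650 μL → factor 650/140 = 4.6429
Step 4: 14-fold → factor 14
Product of known-step factors = 1292.8
Overall factor = 0.500 μg/mL / (0.0483 ng/mL) = 10352
Step-1 factor = 10352 / 1292.8 = 8.0075
v = 960 μL / 8.0075 = 120 μL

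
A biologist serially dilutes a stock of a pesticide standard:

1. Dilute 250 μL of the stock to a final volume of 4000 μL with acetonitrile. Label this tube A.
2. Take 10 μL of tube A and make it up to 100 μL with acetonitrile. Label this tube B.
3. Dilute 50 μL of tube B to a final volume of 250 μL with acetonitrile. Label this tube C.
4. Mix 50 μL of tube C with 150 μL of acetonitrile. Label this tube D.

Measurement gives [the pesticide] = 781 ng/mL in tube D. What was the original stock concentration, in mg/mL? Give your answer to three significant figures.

2.50 mg/mL

Step 1: 250 μL brought to 4000 μL → factor 4000/250 = 16
Step 2: 10 μL brought to 100 μL → factor 100/10 = 10
Step 3: 50 μL brought to 250 μL → factor 250/50 = 5
Step 4: 50 μL + 150 μL = 200 μL total → factor 200/50 = 4
Overall dilution factor = 16 × 10 × 5 × 4 = 3200
Stock = 781 ng/mL × 3200 = 2.499 × 10^6 ng/mL = 2.50 mg/mL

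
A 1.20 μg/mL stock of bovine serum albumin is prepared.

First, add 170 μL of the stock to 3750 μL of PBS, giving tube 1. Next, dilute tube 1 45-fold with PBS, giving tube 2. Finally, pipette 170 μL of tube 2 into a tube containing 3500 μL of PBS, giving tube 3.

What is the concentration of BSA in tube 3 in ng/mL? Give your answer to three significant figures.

Step 1: 170 μL + 3750 μL = 3920 μL total → factor 3920/170 = 23.059
Step 2: 45-fold → factor 45
Step 3: 170 μL + 3500 μL = 3670 μL total → factor 3670/170 = 21.588
Overall dilution factor = 23.059 × 45 × 21.588 = 22401
Final = 1.20 μg/mL / 22401 = 5.357 × 10^-5 μg/mL = 0.0536 ng/mL

0.0536 ng/mL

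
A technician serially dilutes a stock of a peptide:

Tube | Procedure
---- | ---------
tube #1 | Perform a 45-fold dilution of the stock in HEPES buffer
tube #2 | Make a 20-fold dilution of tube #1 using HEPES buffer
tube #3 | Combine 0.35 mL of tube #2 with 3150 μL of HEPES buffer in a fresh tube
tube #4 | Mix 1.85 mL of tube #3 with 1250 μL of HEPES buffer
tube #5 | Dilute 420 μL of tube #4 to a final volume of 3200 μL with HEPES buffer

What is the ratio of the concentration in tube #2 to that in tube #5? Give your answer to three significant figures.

Step 1: 45-fold → factor 45
Step 2: 20-fold → factor 20
Step 3: 0.35 mL + 3150 μL = 3.5 mL total → factor 3.5/0.35 = 10
Step 4: 1.85 mL + 1250 μL = 3.1 mL total → factor 3.1/1.85 = 1.6757
Step 5: 420 μL brought to 3200 μL → factor 3200/420 = 7.619
Dilution factor to tube #2 = 900; to tube #5 = 1.149 × 10^5
[tube #2]/[tube #5] = (factor to tube #5)/(factor to tube #2) = 1.149 × 10^5/900 = 128

128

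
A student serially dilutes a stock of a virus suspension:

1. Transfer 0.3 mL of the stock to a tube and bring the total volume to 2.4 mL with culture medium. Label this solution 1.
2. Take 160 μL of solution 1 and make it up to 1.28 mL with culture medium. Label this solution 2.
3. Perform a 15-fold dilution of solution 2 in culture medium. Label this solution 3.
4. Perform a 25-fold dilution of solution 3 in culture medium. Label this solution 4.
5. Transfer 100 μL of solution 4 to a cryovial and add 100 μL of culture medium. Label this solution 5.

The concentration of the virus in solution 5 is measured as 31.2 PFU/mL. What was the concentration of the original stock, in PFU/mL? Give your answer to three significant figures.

1.50 × 10^6 PFU/mL

Step 1: 0.3 mL brought to 2.4 mL → factor 2.4/0.3 = 8
Step 2: 160 μL brought to 1.28 mL → factor 1280/160 = 8
Step 3: 15-fold → factor 15
Step 4: 25-fold → factor 25
Step 5: 100 μL + 100 μL = 200 μL total → factor 200/100 = 2
Overall dilution factor = 8 × 8 × 15 × 25 × 2 = 48000
Stock = 31.2 PFU/mL × 48000 = 1.50 × 10^6 PFU/mL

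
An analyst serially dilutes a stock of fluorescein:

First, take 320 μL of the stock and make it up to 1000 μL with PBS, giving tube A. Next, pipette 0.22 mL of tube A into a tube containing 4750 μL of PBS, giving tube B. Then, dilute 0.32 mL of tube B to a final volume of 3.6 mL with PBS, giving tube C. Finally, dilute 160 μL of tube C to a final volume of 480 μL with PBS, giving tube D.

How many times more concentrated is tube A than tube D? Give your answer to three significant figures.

762

Step 1: 320 μL brought to 1000 μL → factor 1000/320 = 3.125
Step 2: 0.22 mL + 4750 μL = 4.97 mL total → factor 4.97/0.22 = 22.591
Step 3: 0.32 mL brought to 3.6 mL → factor 3.6/0.32 = 11.25
Step 4: 160 μL brought to 480 μL → factor 480/160 = 3
Dilution factor to tube A = 3.125; to tube D = 2382.6
[tube A]/[tube D] = (factor to tube D)/(factor to tube A) = 2382.6/3.125 = 762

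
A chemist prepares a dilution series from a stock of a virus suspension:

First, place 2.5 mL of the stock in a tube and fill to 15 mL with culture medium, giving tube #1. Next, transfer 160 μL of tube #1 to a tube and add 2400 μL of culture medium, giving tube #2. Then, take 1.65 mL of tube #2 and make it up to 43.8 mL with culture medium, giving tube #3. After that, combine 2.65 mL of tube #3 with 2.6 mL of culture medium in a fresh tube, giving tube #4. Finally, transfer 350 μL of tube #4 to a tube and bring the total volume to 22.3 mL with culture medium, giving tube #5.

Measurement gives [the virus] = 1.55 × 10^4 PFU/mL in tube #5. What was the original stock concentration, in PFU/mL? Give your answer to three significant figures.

Step 1: 2.5 mL brought to 15 mL → factor 15/2.5 = 6
Step 2: 160 μL + 2400 μL = 2560 μL total → factor 2560/160 = 16
Step 3: 1.65 mL brought to 43.8 mL → factor 43.8/1.65 = 26.545
Step 4: 2.65 mL + 2.6 mL = 5.25 mL total → factor 5.25/2.65 = 1.9811
Step 5: 350 μL brought to 22.3 mL → factor 22300/350 = 63.714
Overall dilution factor = 6 × 16 × 26.545 × 1.9811 × 63.714 = 3.2167 × 10^5
Stock = 1.55 × 10^4 PFU/mL × 3.2167 × 10^5 = 4.99 × 10^9 PFU/mL

4.99 × 10^9 PFU/mL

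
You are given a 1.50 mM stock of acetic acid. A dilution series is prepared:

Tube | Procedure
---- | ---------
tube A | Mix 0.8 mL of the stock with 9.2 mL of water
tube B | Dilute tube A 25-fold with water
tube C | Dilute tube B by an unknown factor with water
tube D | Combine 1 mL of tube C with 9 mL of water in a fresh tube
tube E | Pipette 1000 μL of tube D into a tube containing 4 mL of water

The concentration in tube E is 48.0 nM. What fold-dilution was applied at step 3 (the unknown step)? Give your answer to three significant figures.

Step 1: 0.8 mL + 9.2 mL = 10 mL total → factor 10/0.8 = 12.5
Step 2: 25-fold → factor 25
Step 3: unknown factor x
Step 4: 1 mL + 9 mL = 10 mL total → factor 10/1 = 10
Step 5: 1000 μL + 4 mL = 5000 μL total → factor 5000/1000 = 5
Product of known-step factors = 15625
Overall factor = 1.50 mM / (48.0 nM) = 31250
x = 31250 / 15625 = 2.00

2.00-fold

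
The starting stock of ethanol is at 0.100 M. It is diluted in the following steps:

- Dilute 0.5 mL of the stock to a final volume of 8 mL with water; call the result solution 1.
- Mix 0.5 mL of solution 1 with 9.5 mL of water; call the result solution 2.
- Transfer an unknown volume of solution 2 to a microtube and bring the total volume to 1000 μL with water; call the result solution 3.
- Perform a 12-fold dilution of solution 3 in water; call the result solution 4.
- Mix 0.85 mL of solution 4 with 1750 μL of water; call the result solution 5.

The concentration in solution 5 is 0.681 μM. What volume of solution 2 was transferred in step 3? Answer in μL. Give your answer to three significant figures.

Step 1: 0.5 mL brought to 8 mL → factor 8/0.5 = 16
Step 2: 0.5 mL + 9.5 mL = 10 mL total → factor 10/0.5 = 20
Step 3: v brought to 1000 μL → factor = 1000 μL/v
Step 4: 12-fold → factor 12
Step 5: 0.85 mL + 1750 μL = 2.6 mL total → factor 2.6/0.85 = 3.0588
Product of known-step factors = 11746
Overall factor = 0.100 M / (0.681 μM) = 1.4684 × 10^5
Step-3 factor = 1.4684 × 10^5 / 11746 = 12.502
v = 1000 μL / 12.502 = 80.0 μL

80.0 μL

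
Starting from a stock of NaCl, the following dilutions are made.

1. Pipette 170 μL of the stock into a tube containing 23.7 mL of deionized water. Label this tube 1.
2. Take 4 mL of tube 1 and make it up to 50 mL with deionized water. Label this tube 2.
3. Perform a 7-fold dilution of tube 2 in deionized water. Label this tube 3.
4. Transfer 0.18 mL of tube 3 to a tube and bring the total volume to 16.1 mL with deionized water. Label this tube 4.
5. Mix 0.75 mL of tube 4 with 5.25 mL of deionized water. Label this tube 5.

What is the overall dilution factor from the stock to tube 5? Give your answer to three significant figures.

8.79 × 10^6

Step 1: 170 μL + 23.7 mL = 23870 μL total → factor 23870/170 = 140.41
Step 2: 4 mL brought to 50 mL → factor 50/4 = 12.5
Step 3: 7-fold → factor 7
Step 4: 0.18 mL brought to 16.1 mL → factor 16.1/0.18 = 89.444
Step 5: 0.75 mL + 5.25 mL = 6 mL total → factor 6/0.75 = 8
Overall dilution factor = 140.41 × 12.5 × 7 × 89.444 × 8 = 8.7913 × 10^6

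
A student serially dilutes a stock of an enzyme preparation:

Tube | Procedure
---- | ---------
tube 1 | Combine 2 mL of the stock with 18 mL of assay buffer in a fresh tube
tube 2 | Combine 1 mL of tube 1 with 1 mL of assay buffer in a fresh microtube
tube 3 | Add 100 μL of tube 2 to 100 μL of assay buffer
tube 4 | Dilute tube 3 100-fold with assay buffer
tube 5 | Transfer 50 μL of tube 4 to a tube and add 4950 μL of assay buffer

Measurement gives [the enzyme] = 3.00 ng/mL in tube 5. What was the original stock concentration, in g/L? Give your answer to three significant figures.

1.20 g/L

Step 1: 2 mL + 18 mL = 20 mL total → factor 20/2 = 10
Step 2: 1 mL + 1 mL = 2 mL total → factor 2/1 = 2
Step 3: 100 μL + 100 μL = 200 μL total → factor 200/100 = 2
Step 4: 100-fold → factor 100
Step 5: 50 μL + 4950 μL = 5000 μL total → factor 5000/50 = 100
Overall dilution factor = 10 × 2 × 2 × 100 × 100 = 4 × 10^5
Stock = 3.00 ng/mL × 4 × 10^5 = 1.200 × 10^6 ng/mL = 1.20 g/L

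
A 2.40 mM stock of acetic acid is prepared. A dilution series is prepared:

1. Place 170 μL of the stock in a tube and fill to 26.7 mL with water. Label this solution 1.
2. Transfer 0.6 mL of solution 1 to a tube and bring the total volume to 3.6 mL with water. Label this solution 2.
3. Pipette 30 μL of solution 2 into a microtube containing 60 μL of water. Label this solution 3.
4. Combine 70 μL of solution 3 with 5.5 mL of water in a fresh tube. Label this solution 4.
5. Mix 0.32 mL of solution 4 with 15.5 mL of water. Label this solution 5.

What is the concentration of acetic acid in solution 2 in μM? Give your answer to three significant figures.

Step 1: 170 μL brought to 26.7 mL → factor 26700/170 = 157.06
Step 2: 0.6 mL brought to 3.6 mL → factor 3.6/0.6 = 6
Dilution factor through solution 2 = 157.06 × 6 = 942.35
[solution 2] = 2.40 mM / 942.35 = 0.002547 mM = 2.55 μM

2.55 μM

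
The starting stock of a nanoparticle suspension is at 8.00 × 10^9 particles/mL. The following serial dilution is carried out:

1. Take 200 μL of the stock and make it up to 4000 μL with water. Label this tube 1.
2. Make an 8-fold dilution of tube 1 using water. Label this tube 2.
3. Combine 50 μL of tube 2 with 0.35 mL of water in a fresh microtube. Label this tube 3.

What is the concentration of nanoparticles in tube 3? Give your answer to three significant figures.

6.25 × 10^6 particles/mL

Step 1: 200 μL brought to 4000 μL → factor 4000/200 = 20
Step 2: 8-fold → factor 8
Step 3: 50 μL + 0.35 mL = 400 μL total → factor 400/50 = 8
Overall dilution factor = 20 × 8 × 8 = 1280
Final = 8.00 × 10^9 particles/mL / 1280 = 6.25 × 10^6 particles/mL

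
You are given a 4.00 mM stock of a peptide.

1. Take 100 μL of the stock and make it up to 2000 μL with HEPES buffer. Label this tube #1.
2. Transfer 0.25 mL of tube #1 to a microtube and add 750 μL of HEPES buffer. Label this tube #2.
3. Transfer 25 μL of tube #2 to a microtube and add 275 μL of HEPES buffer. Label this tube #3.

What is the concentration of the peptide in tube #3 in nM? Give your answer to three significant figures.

Step 1: 100 μL brought to 2000 μL → factor 2000/100 = 20
Step 2: 0.25 mL + 750 μL = 1 mL total → factor 1/0.25 = 4
Step 3: 25 μL + 275 μL = 300 μL total → factor 300/25 = 12
Overall dilution factor = 20 × 4 × 12 = 960
Final = 4.00 mM / 960 = 0.004167 mM = 4.17 × 10^3 nM

4.17 × 10^3 nM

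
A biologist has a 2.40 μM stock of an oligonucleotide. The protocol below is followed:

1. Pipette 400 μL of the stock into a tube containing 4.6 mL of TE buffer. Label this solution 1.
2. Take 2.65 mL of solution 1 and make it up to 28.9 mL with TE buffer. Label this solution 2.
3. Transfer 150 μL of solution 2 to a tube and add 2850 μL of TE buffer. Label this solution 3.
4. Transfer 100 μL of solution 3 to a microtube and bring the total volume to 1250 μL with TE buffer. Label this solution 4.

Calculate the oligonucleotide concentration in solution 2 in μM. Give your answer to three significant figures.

Step 1: 400 μL + 4.6 mL = 5000 μL total → factor 5000/400 = 12.5
Step 2: 2.65 mL brought to 28.9 mL → factor 28.9/2.65 = 10.906
Dilution factor through solution 2 = 12.5 × 10.906 = 136.32
[solution 2] = 2.40 μM / 136.32 = 0.0176 μM

0.0176 μM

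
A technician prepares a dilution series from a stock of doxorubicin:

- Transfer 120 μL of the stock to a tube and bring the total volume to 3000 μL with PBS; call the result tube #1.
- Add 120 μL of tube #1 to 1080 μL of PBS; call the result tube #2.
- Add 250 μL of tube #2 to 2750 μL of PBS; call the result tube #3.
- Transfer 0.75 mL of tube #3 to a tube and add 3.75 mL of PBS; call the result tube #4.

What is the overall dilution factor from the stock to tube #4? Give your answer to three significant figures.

Step 1: 120 μL brought to 3000 μL → factor 3000/120 = 25
Step 2: 120 μL + 1080 μL = 1200 μL total → factor 1200/120 = 10
Step 3: 250 μL + 2750 μL = 3000 μL total → factor 3000/250 = 12
Step 4: 0.75 mL + 3.75 mL = 4.5 mL total → factor 4.5/0.75 = 6
Overall dilution factor = 25 × 10 × 12 × 6 = 18000

1.80 × 10^4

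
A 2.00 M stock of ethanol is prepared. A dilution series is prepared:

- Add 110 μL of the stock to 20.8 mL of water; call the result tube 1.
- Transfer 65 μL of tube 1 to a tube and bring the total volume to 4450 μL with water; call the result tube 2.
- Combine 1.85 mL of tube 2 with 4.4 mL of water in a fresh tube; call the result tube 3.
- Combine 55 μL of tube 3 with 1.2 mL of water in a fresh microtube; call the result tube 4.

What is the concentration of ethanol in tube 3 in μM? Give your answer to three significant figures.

Step 1: 110 μL + 20.8 mL = 20910 μL total → factor 20910/110 = 190.09
Step 2: 65 μL brought to 4450 μL → factor 4450/65 = 68.462
Step 3: 1.85 mL + 4.4 mL = 6.25 mL total → factor 6.25/1.85 = 3.3784
Dilution factor through tube 3 = 190.09 × 68.462 × 3.3784 = 43966
[tube 3] = 2.00 M / 43966 = 4.549 × 10^-5 M = 45.5 μM

45.5 μM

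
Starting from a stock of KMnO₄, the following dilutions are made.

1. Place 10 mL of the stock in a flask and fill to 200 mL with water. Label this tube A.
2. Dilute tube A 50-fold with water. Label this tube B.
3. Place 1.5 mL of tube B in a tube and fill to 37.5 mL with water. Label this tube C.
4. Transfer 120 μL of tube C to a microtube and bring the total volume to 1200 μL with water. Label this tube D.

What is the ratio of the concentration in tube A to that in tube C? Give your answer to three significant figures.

1.25 × 10^3

Step 1: 10 mL brought to 200 mL → factor 200/10 = 20
Step 2: 50-fold → factor 50
Step 3: 1.5 mL brought to 37.5 mL → factor 37.5/1.5 = 25
Dilution factor to tube A = 20; to tube C = 25000
[tube A]/[tube C] = (factor to tube C)/(factor to tube A) = 25000/20 = 1.25 × 10^3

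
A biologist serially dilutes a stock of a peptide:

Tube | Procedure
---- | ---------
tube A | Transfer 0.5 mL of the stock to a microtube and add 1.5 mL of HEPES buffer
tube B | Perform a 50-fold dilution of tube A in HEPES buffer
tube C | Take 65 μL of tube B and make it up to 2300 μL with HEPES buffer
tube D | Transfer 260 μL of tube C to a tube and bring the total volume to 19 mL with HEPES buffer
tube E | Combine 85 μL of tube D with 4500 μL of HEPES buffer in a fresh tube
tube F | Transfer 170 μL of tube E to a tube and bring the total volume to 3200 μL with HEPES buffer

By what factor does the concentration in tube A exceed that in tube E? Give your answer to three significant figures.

6.97 × 10^6

Step 1: 0.5 mL + 1.5 mL = 2 mL total → factor 2/0.5 = 4
Step 2: 50-fold → factor 50
Step 3: 65 μL brought to 2300 μL → factor 2300/65 = 35.385
Step 4: 260 μL brought to 19 mL → factor 19000/260 = 73.077
Step 5: 85 μL + 4500 μL = 4585 μL total → factor 4585/85 = 53.941
Dilution factor to tube A = 4; to tube E = 2.7896 × 10^7
[tube A]/[tube E] = (factor to tube E)/(factor to tube A) = 2.7896 × 10^7/4 = 6.97 × 10^6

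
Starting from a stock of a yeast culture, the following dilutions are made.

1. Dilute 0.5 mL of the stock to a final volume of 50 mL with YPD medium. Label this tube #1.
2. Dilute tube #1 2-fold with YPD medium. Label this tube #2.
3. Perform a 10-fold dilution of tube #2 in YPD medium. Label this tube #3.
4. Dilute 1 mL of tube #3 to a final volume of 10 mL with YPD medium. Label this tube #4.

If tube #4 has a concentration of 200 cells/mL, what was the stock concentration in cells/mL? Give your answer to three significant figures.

Step 1: 0.5 mL brought to 50 mL → factor 50/0.5 = 100
Step 2: 2-fold → factor 2
Step 3: 10-fold → factor 10
Step 4: 1 mL brought to 10 mL → factor 10/1 = 10
Overall dilution factor = 100 × 2 × 10 × 10 = 20000
Stock = 200 cells/mL × 20000 = 4.00 × 10^6 cells/mL

4.00 × 10^6 cells/mL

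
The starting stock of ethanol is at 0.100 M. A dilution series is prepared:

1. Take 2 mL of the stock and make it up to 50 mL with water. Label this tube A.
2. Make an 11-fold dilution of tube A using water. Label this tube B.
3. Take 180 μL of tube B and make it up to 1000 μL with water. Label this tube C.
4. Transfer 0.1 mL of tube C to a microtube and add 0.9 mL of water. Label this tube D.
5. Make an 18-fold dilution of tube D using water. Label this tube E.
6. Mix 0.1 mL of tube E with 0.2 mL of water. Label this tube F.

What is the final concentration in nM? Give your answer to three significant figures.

121 nM

Step 1: 2 mL brought to 50 mL → factor 50/2 = 25
Step 2: 11-fold → factor 11
Step 3: 180 μL brought to 1000 μL → factor 1000/180 = 5.5556
Step 4: 0.1 mL + 0.9 mL = 1 mL total → factor 1/0.1 = 10
Step 5: 18-fold → factor 18
Step 6: 0.1 mL + 0.2 mL = 0.3 mL total → factor 0.3/0.1 = 3
Overall dilution factor = 25 × 11 × 5.5556 × 10 × 18 × 3 = 8.25 × 10^5
Final = 0.100 M / 8.25 × 10^5 = 1.212 × 10^-7 M = 121 nM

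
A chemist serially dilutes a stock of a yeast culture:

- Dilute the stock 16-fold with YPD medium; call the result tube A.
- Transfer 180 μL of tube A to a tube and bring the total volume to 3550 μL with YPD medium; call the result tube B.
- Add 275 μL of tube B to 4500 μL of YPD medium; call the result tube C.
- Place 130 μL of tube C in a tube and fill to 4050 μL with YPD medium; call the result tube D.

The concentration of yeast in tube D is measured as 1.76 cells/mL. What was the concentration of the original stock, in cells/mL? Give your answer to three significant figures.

3.00 × 10^5 cells/mL

Step 1: 16-fold → factor 16
Step 2: 180 μL brought to 3550 μL → factor 3550/180 = 19.722
Step 3: 275 μL + 4500 μL = 4775 μL total → factor 4775/275 = 17.364
Step 4: 130 μL brought to 4050 μL → factor 4050/130 = 31.154
Overall dilution factor = 16 × 19.722 × 17.364 × 31.154 = 1.707 × 10^5
Stock = 1.76 cells/mL × 1.707 × 10^5 = 3.00 × 10^5 cells/mL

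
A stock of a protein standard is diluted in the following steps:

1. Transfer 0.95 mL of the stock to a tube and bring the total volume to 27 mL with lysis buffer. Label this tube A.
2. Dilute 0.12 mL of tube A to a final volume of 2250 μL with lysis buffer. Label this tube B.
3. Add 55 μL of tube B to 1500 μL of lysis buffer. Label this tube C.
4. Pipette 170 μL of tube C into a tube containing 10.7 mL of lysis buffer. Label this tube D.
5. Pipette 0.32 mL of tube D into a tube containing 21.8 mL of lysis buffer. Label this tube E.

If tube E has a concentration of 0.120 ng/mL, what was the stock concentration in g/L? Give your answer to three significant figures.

Step 1: 0.95 mL brought to 27 mL → factor 27/0.95 = 28.421
Step 2: 0.12 mL brought to 2250 μL → factor 2.25/0.12 = 18.75
Step 3: 55 μL + 1500 μL = 1555 μL total → factor 1555/55 = 28.273
Step 4: 170 μL + 10.7 mL = 10870 μL total → factor 10870/170 = 63.941
Step 5: 0.32 mL + 21.8 mL = 22.12 mL total → factor 22.12/0.32 = 69.125
Overall dilution factor = 28.421 × 18.75 × 28.273 × 63.941 × 69.125 = 6.6592 × 10^7
Stock = 0.120 ng/mL × 6.6592 × 10^7 = 7.991 × 10^6 ng/mL = 7.99 g/L

7.99 g/L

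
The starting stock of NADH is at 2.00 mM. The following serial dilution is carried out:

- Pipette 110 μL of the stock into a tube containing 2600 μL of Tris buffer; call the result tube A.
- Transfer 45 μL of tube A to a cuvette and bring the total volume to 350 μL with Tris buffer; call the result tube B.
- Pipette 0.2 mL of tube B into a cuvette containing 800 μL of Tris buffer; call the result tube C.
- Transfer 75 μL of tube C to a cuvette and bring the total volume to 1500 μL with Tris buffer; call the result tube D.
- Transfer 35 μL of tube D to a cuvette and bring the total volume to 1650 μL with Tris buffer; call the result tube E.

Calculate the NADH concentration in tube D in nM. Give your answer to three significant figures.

Step 1: 110 μL + 2600 μL = 2710 μL total → factor 2710/110 = 24.636
Step 2: 45 μL brought to 350 μL → factor 350/45 = 7.7778
Step 3: 0.2 mL + 800 μL = 1 mL total → factor 1/0.2 = 5
Step 4: 75 μL brought to 1500 μL → factor 1500/75 = 20
Dilution factor through tube D = 24.636 × 7.7778 × 5 × 20 = 19162
[tube D] = 2.00 mM / 19162 = 0.0001044 mM = 104 nM

104 nM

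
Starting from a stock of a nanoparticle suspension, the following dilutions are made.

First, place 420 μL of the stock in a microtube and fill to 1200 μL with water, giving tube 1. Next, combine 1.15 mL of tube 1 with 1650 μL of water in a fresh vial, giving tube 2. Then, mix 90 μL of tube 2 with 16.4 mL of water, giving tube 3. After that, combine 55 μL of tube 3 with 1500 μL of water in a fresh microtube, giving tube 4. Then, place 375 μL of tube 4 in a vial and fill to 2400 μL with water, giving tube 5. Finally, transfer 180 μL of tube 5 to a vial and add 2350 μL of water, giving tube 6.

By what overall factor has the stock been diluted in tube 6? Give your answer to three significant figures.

Step 1: 420 μL brought to 1200 μL → factor 1200/420 = 2.8571
Step 2: 1.15 mL + 1650 μL = 2.8 mL total → factor 2.8/1.15 = 2.4348
Step 3: 90 μL + 16.4 mL = 16490 μL total → factor 16490/90 = 183.22
Step 4: 55 μL + 1500 μL = 1555 μL total → factor 1555/55 = 28.273
Step 5: 375 μL brought to 2400 μL → factor 2400/375 = 6.4
Step 6: 180 μL + 2350 μL = 2530 μL total → factor 2530/180 = 14.056
Overall dilution factor = 2.8571 × 2.4348 × 183.22 × 28.273 × 6.4 × 14.056 = 3.2416 × 10^6

3.24 × 10^6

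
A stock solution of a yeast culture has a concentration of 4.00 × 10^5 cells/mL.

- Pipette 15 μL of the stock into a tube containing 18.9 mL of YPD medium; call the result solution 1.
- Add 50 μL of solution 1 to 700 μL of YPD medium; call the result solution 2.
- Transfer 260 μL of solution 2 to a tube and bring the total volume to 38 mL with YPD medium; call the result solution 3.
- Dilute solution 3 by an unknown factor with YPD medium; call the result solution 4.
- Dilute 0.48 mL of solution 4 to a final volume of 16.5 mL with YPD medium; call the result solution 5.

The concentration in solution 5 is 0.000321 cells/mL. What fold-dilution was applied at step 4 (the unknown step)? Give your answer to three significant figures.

Step 1: 15 μL + 18.9 mL = 18915 μL total → factor 18915/15 = 1261
Step 2: 50 μL + 700 μL = 750 μL total → factor 750/50 = 15
Step 3: 260 μL brought to 38 mL → factor 38000/260 = 146.15
Step 4: unknown factor x
Step 5: 0.48 mL brought to 16.5 mL → factor 16.5/0.48 = 34.375
Product of known-step factors = 9.503 × 10^7
Overall factor = 4.00 × 10^5 cells/mL / (0.000321 cells/mL) = 1.2461 × 10^9
x = 1.2461 × 10^9 / 9.503 × 10^7 = 13.1

13.1-fold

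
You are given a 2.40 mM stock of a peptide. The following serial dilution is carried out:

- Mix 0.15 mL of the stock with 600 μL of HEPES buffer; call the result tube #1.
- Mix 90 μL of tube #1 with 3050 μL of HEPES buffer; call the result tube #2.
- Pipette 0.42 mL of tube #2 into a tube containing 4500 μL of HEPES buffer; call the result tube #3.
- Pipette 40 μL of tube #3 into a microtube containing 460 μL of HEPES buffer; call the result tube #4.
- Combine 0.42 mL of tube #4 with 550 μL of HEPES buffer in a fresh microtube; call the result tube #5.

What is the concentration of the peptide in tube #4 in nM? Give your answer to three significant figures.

94.0 nM

Step 1: 0.15 mL + 600 μL = 0.75 mL total → factor 0.75/0.15 = 5
Step 2: 90 μL + 3050 μL = 3140 μL total → factor 3140/90 = 34.889
Step 3: 0.42 mL + 4500 μL = 4.92 mL total → factor 4.92/0.42 = 11.714
Step 4: 40 μL + 460 μL = 500 μL total → factor 500/40 = 12.5
Dilution factor through tube #4 = 5 × 34.889 × 11.714 × 12.5 = 25544
[tube #4] = 2.40 mM / 25544 = 9.396 × 10^-5 mM = 94.0 nM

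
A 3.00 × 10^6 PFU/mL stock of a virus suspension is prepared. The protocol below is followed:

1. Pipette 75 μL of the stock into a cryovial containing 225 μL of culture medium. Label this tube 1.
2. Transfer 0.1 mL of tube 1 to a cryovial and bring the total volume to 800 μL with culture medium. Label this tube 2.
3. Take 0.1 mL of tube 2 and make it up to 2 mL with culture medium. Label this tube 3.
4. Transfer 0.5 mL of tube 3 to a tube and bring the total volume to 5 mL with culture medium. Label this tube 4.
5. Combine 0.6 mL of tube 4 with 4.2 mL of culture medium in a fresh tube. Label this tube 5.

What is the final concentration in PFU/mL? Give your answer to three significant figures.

58.6 PFU/mL

Step 1: 75 μL + 225 μL = 300 μL total → factor 300/75 = 4
Step 2: 0.1 mL brought to 800 μL → factor 0.8/0.1 = 8
Step 3: 0.1 mL brought to 2 mL → factor 2/0.1 = 20
Step 4: 0.5 mL brought to 5 mL → factor 5/0.5 = 10
Step 5: 0.6 mL + 4.2 mL = 4.8 mL total → factor 4.8/0.6 = 8
Overall dilution factor = 4 × 8 × 20 × 10 × 8 = 51200
Final = 3.00 × 10^6 PFU/mL / 51200 = 58.6 PFU/mL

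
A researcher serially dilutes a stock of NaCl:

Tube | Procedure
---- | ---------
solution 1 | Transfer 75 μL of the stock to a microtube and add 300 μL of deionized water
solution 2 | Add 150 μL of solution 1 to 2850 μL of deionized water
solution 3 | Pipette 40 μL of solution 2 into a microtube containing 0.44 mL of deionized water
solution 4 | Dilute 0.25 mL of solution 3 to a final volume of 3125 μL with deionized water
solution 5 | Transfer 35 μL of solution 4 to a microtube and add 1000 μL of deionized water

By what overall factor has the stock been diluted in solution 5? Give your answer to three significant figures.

Step 1: 75 μL + 300 μL = 375 μL total → factor 375/75 = 5
Step 2: 150 μL + 2850 μL = 3000 μL total → factor 3000/150 = 20
Step 3: 40 μL + 0.44 mL = 480 μL total → factor 480/40 = 12
Step 4: 0.25 mL brought to 3125 μL → factor 3.125/0.25 = 12.5
Step 5: 35 μL + 1000 μL = 1035 μL total → factor 1035/35 = 29.571
Overall dilution factor = 5 × 20 × 12 × 12.5 × 29.571 = 4.4357 × 10^5

4.44 × 10^5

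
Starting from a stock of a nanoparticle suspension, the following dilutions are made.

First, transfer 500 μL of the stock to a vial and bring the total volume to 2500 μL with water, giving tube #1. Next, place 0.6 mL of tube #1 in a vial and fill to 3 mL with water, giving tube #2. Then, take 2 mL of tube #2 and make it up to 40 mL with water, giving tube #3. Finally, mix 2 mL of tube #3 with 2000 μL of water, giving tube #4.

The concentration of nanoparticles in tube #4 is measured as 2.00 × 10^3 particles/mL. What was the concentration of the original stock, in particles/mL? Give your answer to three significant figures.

Step 1: 500 μL brought to 2500 μL → factor 2500/500 = 5
Step 2: 0.6 mL brought to 3 mL → factor 3/0.6 = 5
Step 3: 2 mL brought to 40 mL → factor 40/2 = 20
Step 4: 2 mL + 2000 μL = 4 mL total → factor 4/2 = 2
Overall dilution factor = 5 × 5 × 20 × 2 = 1000
Stock = 2.00 × 10^3 particles/mL × 1000 = 2.00 × 10^6 particles/mL

2.00 × 10^6 particles/mL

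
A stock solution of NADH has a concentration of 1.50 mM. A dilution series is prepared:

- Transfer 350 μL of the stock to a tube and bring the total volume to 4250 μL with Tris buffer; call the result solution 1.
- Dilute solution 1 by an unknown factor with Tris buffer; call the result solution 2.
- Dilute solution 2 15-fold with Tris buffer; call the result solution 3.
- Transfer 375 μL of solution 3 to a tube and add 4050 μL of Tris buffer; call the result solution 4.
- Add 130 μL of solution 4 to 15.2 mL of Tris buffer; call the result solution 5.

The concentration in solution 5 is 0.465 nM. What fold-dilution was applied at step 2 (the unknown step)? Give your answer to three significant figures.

12.7-fold

Step 1: 350 μL brought to 4250 μL → factor 4250/350 = 12.143
Step 2: unknown factor x
Step 3: 15-fold → factor 15
Step 4: 375 μL + 4050 μL = 4425 μL total → factor 4425/375 = 11.8
Step 5: 130 μL + 15.2 mL = 15330 μL total → factor 15330/130 = 117.92
Product of known-step factors = 2.5345 × 10^5
Overall factor = 1.50 mM / (0.465 nM) = 3.2258 × 10^6
x = 3.2258 × 10^6 / 2.5345 × 10^5 = 12.7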